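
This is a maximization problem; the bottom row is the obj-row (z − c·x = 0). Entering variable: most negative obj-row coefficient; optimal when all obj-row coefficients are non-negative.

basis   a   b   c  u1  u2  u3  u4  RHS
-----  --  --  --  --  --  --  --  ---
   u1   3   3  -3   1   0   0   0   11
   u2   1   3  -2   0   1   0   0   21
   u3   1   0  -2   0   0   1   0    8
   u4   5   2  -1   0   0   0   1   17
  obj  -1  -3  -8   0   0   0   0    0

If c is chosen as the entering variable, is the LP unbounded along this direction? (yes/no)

yes

Every constraint-row entry in column c is ≤ 0, so increasing c is unbounded.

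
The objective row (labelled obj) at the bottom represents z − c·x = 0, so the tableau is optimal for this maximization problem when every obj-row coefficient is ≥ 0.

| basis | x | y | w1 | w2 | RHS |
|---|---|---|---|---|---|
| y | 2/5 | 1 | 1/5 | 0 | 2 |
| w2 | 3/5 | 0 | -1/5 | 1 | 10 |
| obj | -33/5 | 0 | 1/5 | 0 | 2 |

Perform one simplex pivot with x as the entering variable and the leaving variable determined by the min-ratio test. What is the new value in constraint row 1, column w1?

1/2

Ratio test on column x — row 1: 2/(2/5) = 5; row 2: 10/(3/5) = 50/3. Minimum is 5 at row 1 (y leaves); pivot element 2/5.
Divide row 1 by 2/5; eliminate column x from the other rows.
In the new row 1, the w1 entry is the old entry divided by the pivot: (1/5)/(2/5) = 1/2.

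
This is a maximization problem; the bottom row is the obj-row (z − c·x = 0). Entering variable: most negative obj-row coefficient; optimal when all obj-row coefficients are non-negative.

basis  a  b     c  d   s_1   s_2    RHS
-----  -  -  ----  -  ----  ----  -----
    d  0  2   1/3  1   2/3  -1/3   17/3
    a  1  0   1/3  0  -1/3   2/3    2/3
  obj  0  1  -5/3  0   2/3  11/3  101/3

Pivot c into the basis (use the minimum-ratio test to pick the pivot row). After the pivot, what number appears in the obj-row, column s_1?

Ratio test on column c — row 1: (17/3)/(1/3) = 17; row 2: (2/3)/(1/3) = 2. Minimum is 2 at row 2 (a leaves); pivot element 1/3.
Divide row 2 by 1/3; eliminate column c from the other rows.
obj-row update in column s_1: 2/3 − (-5/3)·(-1) = -1.

-1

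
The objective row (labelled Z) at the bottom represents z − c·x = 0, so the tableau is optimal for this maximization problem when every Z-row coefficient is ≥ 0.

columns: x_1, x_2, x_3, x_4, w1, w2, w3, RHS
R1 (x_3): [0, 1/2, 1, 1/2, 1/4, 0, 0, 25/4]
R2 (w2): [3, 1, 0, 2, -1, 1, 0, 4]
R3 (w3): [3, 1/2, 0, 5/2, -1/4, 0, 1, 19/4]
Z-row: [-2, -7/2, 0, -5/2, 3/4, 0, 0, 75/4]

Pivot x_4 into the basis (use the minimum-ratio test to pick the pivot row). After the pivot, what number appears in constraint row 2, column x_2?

Ratio test on column x_4 — row 1: (25/4)/(1/2) = 25/2; row 2: 4/2 = 2; row 3: (19/4)/(5/2) = 19/10. Minimum is 19/10 at row 3 (w3 leaves); pivot element 5/2.
Divide row 3 by 5/2; eliminate column x_4 from the other rows.
Row 2 update in column x_2: 1 − 2·(1/5) = 3/5.

3/5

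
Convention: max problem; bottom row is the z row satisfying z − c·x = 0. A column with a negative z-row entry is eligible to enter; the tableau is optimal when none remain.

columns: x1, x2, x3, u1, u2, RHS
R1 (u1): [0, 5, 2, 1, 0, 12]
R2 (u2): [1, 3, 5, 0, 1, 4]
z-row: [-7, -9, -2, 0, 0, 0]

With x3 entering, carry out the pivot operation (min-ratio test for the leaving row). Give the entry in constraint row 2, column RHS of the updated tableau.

4/5

Ratio test on column x3 — row 1: 12/2 = 6; row 2: 4/5 = 4/5. Minimum is 4/5 at row 2 (u2 leaves); pivot element 5.
Divide row 2 by 5; eliminate column x3 from the other rows.
In the new row 2, the RHS entry is the old entry divided by the pivot: 4/5 = 4/5.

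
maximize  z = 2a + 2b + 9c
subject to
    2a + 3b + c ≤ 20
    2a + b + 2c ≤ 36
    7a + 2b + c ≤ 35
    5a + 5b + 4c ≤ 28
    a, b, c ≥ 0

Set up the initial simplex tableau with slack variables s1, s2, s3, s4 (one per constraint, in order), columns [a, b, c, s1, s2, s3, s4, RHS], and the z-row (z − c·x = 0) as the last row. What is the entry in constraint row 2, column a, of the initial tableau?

Constraint 2 has coefficient 2 on a.

2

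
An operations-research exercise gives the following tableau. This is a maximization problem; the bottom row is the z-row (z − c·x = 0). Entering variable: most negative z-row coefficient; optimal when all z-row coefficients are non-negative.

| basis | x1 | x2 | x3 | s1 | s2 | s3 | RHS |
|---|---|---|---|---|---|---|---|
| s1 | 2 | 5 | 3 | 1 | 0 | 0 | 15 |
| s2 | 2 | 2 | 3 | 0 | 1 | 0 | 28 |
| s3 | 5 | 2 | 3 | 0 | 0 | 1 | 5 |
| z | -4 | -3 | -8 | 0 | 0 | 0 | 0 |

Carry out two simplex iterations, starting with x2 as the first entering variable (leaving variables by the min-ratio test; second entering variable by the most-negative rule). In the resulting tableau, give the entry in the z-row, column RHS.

40/3

Ratio test on column x2 — row 1: 15/5 = 3; row 2: 28/2 = 14; row 3: 5/2 = 5/2. Minimum is 5/2 at row 3 (s3 leaves); pivot element 2.
Divide row 3 by 2; eliminate column x2 from the other rows.
Second iteration: most negative z-row entry is -7/2 in column x3, so x3 enters.
Ratio test on column x3 — row 1: entry -9/2 ≤ 0; row 2: entry 0 ≤ 0; row 3: (5/2)/(3/2) = 5/3. Minimum is 5/3 at row 3 (x2 leaves); pivot element 3/2.
Divide row 3 by 3/2; eliminate column x3 from the other rows.
After both pivots, the entry at the z-row, column RHS is 40/3.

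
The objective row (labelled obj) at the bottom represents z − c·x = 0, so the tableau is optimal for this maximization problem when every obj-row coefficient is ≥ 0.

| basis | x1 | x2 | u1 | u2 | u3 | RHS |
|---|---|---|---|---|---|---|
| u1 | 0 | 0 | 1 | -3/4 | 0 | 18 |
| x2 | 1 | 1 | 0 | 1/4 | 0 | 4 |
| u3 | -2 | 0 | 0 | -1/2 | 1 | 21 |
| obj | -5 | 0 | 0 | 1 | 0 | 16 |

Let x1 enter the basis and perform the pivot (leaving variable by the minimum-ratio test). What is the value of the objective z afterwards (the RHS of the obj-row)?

Ratio test on column x1 — row 1: entry 0 ≤ 0; row 2: 4/1 = 4; row 3: entry -2 ≤ 0. Minimum is 4 at row 2 (x2 leaves); pivot element 1.
Pivot on row 2; the obj-row RHS becomes 16 − (-5)·4 = 36.

36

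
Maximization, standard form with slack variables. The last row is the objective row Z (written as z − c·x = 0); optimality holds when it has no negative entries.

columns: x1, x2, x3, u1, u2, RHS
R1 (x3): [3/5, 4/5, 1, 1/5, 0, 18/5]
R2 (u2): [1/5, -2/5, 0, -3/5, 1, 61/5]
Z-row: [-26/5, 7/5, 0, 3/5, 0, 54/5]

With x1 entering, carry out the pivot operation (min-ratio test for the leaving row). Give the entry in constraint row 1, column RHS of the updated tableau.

6

Ratio test on column x1 — row 1: (18/5)/(3/5) = 6; row 2: (61/5)/(1/5) = 61. Minimum is 6 at row 1 (x3 leaves); pivot element 3/5.
Divide row 1 by 3/5; eliminate column x1 from the other rows.
In the new row 1, the RHS entry is the old entry divided by the pivot: (18/5)/(3/5) = 6.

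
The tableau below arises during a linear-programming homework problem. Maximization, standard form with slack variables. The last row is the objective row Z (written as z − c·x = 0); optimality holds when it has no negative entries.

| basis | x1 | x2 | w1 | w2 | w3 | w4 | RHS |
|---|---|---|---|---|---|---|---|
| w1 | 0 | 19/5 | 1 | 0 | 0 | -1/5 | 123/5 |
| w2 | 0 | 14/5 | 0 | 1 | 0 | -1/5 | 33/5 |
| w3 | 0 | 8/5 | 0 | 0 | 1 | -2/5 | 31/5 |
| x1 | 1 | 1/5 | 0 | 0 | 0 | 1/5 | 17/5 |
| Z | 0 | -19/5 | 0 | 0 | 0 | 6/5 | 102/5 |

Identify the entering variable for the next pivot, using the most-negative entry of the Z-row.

x2

Negative Z-row entries: x2: -19/5.
The most negative is -19/5 in column x2, so x2 enters.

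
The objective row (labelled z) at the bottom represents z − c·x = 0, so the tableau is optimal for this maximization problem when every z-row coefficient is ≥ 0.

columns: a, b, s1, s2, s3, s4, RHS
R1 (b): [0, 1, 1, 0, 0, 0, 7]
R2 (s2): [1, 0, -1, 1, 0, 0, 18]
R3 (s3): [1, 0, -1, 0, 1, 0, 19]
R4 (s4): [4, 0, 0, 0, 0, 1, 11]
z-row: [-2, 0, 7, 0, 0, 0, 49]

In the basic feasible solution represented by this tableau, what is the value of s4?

s4 is basic (row 4); its value is the RHS of that row, 11.

11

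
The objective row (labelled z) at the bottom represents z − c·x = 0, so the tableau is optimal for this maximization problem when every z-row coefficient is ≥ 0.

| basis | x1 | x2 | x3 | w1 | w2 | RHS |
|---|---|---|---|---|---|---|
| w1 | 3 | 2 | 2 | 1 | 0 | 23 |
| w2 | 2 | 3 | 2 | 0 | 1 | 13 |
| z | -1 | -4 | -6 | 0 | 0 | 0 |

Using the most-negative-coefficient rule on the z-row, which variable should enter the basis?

Negative z-row entries: x1: -1, x2: -4, x3: -6.
The most negative is -6 in column x3, so x3 enters.

x3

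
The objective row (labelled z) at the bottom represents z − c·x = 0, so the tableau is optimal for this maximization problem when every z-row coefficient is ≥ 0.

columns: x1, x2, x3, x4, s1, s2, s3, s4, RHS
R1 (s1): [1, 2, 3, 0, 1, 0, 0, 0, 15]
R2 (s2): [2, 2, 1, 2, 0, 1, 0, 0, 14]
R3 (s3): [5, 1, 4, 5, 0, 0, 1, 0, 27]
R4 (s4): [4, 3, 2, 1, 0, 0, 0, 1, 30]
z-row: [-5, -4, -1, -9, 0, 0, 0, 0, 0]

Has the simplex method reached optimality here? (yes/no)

The z-row has a negative entry -9 in column x4, so it is not optimal.

no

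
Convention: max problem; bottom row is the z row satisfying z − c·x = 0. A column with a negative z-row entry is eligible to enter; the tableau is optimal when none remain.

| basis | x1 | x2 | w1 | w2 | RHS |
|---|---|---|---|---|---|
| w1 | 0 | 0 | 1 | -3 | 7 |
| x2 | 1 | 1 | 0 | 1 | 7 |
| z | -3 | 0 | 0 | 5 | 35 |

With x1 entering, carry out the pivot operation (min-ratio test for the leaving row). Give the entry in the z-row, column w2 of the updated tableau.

8

Ratio test on column x1 — row 1: entry 0 ≤ 0; row 2: 7/1 = 7. Minimum is 7 at row 2 (x2 leaves); pivot element 1.
Divide row 2 by 1; eliminate column x1 from the other rows.
z-row update in column w2: 5 − (-3)·1 = 8.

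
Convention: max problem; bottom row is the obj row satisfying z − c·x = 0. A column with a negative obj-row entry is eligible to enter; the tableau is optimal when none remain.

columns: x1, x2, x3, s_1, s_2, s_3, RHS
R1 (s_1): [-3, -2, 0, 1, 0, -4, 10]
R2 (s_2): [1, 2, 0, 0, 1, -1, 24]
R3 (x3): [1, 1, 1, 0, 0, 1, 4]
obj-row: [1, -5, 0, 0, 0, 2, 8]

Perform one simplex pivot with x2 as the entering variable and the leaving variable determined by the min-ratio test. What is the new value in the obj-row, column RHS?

Ratio test on column x2 — row 1: entry -2 ≤ 0; row 2: 24/2 = 12; row 3: 4/1 = 4. Minimum is 4 at row 3 (x3 leaves); pivot element 1.
Divide row 3 by 1; eliminate column x2 from the other rows.
obj-row update in column RHS: 8 − (-5)·4 = 28.

28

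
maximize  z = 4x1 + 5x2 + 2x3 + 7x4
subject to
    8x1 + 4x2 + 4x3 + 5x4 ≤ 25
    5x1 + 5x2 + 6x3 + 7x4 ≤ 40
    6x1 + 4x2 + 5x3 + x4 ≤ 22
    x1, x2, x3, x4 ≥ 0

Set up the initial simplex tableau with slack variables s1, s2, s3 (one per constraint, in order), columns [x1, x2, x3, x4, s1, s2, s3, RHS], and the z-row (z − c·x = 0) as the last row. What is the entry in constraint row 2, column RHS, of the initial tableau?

The RHS of constraint 2 is b_2 = 40.

40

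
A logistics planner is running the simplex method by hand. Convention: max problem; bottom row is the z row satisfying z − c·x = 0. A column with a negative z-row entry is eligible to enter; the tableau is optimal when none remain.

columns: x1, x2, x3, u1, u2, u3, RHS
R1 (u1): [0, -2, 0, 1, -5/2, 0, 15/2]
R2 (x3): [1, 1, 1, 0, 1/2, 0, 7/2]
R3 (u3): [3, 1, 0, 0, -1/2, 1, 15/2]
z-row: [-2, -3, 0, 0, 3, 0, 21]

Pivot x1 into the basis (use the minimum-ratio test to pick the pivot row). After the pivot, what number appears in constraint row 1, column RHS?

Ratio test on column x1 — row 1: entry 0 ≤ 0; row 2: (7/2)/1 = 7/2; row 3: (15/2)/3 = 5/2. Minimum is 5/2 at row 3 (u3 leaves); pivot element 3.
Divide row 3 by 3; eliminate column x1 from the other rows.
Row 1 update in column RHS: 15/2 − 0·(5/2) = 15/2.

15/2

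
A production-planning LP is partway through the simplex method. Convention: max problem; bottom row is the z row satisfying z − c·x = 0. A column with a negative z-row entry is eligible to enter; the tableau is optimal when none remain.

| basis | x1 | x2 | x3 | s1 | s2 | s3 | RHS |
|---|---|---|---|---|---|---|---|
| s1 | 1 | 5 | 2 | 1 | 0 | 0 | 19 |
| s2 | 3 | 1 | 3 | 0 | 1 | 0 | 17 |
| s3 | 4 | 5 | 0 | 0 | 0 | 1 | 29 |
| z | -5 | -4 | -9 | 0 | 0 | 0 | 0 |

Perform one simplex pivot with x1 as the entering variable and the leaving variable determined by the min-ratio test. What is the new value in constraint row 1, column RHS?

Ratio test on column x1 — row 1: 19/1 = 19; row 2: 17/3 = 17/3; row 3: 29/4 = 29/4. Minimum is 17/3 at row 2 (s2 leaves); pivot element 3.
Divide row 2 by 3; eliminate column x1 from the other rows.
Row 1 update in column RHS: 19 − 1·(17/3) = 40/3.

40/3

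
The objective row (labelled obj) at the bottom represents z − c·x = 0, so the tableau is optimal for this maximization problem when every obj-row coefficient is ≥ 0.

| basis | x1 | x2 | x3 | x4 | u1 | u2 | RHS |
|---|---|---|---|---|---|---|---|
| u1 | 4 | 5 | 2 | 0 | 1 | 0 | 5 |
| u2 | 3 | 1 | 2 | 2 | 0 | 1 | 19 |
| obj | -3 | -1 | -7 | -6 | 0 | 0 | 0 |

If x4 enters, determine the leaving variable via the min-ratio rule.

Column x4 entries and ratios — u1: 0 ≤ 0, skip; u2: 19/2 = 19/2.
Smallest ratio is 19/2 in the row of u2, so u2 leaves.

u2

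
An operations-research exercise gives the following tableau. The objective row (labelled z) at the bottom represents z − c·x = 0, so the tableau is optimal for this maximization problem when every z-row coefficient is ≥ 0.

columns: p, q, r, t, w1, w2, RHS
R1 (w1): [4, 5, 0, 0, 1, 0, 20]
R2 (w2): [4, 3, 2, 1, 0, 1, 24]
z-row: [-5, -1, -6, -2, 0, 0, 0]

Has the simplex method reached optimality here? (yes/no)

The z-row has a negative entry -6 in column r, so it is not optimal.

no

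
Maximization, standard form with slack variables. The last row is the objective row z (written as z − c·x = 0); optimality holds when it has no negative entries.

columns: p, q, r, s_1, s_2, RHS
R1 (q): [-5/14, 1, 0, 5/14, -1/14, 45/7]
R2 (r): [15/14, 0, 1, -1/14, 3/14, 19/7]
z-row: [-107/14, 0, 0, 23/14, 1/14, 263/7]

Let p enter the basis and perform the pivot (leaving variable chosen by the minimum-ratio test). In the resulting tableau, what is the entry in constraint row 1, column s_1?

1/3

Ratio test on column p — row 1: entry -5/14 ≤ 0; row 2: (19/7)/(15/14) = 38/15. Minimum is 38/15 at row 2 (r leaves); pivot element 15/14.
Divide row 2 by 15/14; eliminate column p from the other rows.
Row 1 update in column s_1: 5/14 − (-5/14)·(-1/15) = 1/3.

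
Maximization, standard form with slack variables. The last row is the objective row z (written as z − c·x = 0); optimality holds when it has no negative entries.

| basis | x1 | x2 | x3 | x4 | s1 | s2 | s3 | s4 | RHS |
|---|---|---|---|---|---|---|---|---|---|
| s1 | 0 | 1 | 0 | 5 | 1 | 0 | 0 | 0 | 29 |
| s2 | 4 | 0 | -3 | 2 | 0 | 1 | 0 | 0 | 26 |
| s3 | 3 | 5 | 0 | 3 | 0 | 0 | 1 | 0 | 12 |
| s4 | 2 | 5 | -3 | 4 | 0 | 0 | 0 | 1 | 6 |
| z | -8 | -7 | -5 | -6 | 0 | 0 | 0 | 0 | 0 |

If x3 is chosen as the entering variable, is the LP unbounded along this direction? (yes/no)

yes

Every constraint-row entry in column x3 is ≤ 0, so increasing x3 is unbounded.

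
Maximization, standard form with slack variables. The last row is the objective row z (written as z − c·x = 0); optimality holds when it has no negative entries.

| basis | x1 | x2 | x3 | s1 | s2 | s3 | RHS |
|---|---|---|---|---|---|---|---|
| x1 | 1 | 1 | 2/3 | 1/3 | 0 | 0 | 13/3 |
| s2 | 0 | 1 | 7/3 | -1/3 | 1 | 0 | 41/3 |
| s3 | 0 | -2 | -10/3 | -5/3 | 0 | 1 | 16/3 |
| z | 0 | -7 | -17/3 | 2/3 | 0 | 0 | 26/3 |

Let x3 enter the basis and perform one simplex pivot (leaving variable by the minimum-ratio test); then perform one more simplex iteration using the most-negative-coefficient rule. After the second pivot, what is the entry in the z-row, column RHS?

223/5

Ratio test on column x3 — row 1: (13/3)/(2/3) = 13/2; row 2: (41/3)/(7/3) = 41/7; row 3: entry -10/3 ≤ 0. Minimum is 41/7 at row 2 (s2 leaves); pivot element 7/3.
Divide row 2 by 7/3; eliminate column x3 from the other rows.
Second iteration: most negative z-row entry is -32/7 in column x2, so x2 enters.
Ratio test on column x2 — row 1: (3/7)/(5/7) = 3/5; row 2: (41/7)/(3/7) = 41/3; row 3: entry -4/7 ≤ 0. Minimum is 3/5 at row 1 (x1 leaves); pivot element 5/7.
Divide row 1 by 5/7; eliminate column x2 from the other rows.
After both pivots, the entry at the z-row, column RHS is 223/5.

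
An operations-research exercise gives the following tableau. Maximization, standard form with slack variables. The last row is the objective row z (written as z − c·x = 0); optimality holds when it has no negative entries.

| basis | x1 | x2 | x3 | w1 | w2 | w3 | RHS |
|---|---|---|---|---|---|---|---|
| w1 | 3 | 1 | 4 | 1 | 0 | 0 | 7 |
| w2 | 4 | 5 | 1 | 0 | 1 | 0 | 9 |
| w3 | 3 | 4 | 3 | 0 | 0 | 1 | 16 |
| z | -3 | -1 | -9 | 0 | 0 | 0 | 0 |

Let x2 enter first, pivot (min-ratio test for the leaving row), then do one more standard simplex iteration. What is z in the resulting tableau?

Ratio test on column x2 — row 1: 7/1 = 7; row 2: 9/5 = 9/5; row 3: 16/4 = 4. Minimum is 9/5 at row 2 (w2 leaves); pivot element 5.
Pivot on row 2; the z-row RHS becomes 0 − (-1)·(9/5) = 9/5.
Next entering variable (most negative z-row entry -44/5): x3.
Ratio test on column x3 — row 1: (26/5)/(19/5) = 26/19; row 2: (9/5)/(1/5) = 9; row 3: (44/5)/(11/5) = 4. Minimum is 26/19 at row 1 (w1 leaves); pivot element 19/5.
After the second pivot the z-row RHS is 9/5 − (-44/5)·(26/19) = 263/19.

263/19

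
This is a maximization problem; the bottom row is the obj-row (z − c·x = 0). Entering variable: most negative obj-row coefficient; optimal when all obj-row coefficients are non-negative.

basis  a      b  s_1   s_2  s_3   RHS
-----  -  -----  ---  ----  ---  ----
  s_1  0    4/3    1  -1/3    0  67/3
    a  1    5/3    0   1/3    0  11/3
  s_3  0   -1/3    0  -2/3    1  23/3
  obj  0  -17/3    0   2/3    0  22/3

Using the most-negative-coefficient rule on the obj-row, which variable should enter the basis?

Negative obj-row entries: b: -17/3.
The most negative is -17/3 in column b, so b enters.

b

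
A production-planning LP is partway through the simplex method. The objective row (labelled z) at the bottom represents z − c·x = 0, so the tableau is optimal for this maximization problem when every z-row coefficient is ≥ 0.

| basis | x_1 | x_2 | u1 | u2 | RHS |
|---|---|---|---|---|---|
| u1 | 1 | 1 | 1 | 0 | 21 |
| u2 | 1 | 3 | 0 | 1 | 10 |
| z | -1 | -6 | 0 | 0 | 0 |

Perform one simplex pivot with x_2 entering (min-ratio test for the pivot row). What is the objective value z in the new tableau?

Ratio test on column x_2 — row 1: 21/1 = 21; row 2: 10/3 = 10/3. Minimum is 10/3 at row 2 (u2 leaves); pivot element 3.
Pivot on row 2; the z-row RHS becomes 0 − (-6)·(10/3) = 20.

20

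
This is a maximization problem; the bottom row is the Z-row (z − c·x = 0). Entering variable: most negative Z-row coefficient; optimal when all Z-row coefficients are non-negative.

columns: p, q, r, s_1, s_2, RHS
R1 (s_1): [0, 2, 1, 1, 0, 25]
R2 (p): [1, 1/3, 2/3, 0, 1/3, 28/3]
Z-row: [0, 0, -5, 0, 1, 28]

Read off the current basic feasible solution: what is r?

r is not in the basis, so in the current basic feasible solution r = 0.

0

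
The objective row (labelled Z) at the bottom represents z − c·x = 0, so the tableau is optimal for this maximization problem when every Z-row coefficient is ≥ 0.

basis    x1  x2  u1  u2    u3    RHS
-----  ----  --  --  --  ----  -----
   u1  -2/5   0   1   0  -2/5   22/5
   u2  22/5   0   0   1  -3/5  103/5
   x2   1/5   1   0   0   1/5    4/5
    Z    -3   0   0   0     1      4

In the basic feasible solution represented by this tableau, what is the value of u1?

u1 is basic (row 1); its value is the RHS of that row, 22/5.

22/5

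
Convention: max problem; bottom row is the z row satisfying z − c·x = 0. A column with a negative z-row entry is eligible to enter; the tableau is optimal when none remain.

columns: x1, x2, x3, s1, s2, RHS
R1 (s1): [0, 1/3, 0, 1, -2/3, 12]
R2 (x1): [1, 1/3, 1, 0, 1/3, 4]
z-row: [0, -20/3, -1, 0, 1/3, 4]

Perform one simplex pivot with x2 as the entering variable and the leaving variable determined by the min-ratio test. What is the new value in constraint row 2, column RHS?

12

Ratio test on column x2 — row 1: 12/(1/3) = 36; row 2: 4/(1/3) = 12. Minimum is 12 at row 2 (x1 leaves); pivot element 1/3.
Divide row 2 by 1/3; eliminate column x2 from the other rows.
In the new row 2, the RHS entry is the old entry divided by the pivot: 4/(1/3) = 12.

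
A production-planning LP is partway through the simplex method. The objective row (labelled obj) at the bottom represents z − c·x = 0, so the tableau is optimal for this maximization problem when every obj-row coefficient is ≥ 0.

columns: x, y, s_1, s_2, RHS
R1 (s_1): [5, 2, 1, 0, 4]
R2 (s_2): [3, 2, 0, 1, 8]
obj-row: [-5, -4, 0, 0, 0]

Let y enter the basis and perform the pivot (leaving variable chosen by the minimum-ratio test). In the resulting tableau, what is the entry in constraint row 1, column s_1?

Ratio test on column y — row 1: 4/2 = 2; row 2: 8/2 = 4. Minimum is 2 at row 1 (s_1 leaves); pivot element 2.
Divide row 1 by 2; eliminate column y from the other rows.
In the new row 1, the s_1 entry is the old entry divided by the pivot: 1/2 = 1/2.

1/2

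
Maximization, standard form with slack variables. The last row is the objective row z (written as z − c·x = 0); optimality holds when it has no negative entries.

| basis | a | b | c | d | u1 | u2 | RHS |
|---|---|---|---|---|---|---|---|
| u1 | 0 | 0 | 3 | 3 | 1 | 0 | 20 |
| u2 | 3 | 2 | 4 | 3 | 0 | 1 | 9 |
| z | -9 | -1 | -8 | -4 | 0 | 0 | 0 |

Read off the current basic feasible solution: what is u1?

u1 is basic (row 1); its value is the RHS of that row, 20.

20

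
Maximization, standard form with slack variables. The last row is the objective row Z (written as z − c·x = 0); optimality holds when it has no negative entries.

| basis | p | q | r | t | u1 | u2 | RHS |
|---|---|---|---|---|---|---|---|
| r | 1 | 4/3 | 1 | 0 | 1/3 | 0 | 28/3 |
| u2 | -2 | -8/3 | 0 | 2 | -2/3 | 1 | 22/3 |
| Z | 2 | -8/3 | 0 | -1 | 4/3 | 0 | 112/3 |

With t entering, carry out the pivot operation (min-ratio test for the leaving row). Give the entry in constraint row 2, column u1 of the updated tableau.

Ratio test on column t — row 1: entry 0 ≤ 0; row 2: (22/3)/2 = 11/3. Minimum is 11/3 at row 2 (u2 leaves); pivot element 2.
Divide row 2 by 2; eliminate column t from the other rows.
In the new row 2, the u1 entry is the old entry divided by the pivot: (-2/3)/2 = -1/3.

-1/3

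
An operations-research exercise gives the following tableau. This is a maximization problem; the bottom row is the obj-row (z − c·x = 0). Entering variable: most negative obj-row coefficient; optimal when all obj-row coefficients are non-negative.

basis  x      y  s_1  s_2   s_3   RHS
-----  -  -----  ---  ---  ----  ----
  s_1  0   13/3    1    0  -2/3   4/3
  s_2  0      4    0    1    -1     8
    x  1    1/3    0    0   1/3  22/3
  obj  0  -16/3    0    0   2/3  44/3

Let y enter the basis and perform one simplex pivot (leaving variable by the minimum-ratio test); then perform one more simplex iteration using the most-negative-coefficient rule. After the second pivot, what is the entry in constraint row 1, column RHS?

Ratio test on column y — row 1: (4/3)/(13/3) = 4/13; row 2: 8/4 = 2; row 3: (22/3)/(1/3) = 22. Minimum is 4/13 at row 1 (s_1 leaves); pivot element 13/3.
Divide row 1 by 13/3; eliminate column y from the other rows.
Second iteration: most negative obj-row entry is -2/13 in column s_3, so s_3 enters.
Ratio test on column s_3 — row 1: entry -2/13 ≤ 0; row 2: entry -5/13 ≤ 0; row 3: (94/13)/(5/13) = 94/5. Minimum is 94/5 at row 3 (x leaves); pivot element 5/13.
Divide row 3 by 5/13; eliminate column s_3 from the other rows.
After both pivots, the entry at constraint row 1, column RHS is 16/5.

16/5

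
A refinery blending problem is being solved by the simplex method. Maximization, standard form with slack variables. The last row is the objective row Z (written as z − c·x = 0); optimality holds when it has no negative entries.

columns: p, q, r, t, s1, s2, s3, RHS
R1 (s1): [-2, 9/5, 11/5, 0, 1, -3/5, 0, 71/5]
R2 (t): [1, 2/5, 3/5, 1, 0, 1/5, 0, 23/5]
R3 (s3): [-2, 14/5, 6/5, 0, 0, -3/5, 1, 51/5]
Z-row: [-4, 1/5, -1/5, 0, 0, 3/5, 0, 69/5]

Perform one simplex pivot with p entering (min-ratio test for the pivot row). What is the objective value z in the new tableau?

161/5

Ratio test on column p — row 1: entry -2 ≤ 0; row 2: (23/5)/1 = 23/5; row 3: entry -2 ≤ 0. Minimum is 23/5 at row 2 (t leaves); pivot element 1.
Pivot on row 2; the Z-row RHS becomes 69/5 − (-4)·(23/5) = 161/5.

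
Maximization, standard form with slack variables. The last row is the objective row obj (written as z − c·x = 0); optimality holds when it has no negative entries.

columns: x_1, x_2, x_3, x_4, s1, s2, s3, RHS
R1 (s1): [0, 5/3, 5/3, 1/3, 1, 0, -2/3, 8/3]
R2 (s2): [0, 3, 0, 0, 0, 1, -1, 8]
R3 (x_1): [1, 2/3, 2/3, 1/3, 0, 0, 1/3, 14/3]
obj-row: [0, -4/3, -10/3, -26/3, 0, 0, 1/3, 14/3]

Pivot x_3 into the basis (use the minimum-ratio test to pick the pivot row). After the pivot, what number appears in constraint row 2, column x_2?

3

Ratio test on column x_3 — row 1: (8/3)/(5/3) = 8/5; row 2: entry 0 ≤ 0; row 3: (14/3)/(2/3) = 7. Minimum is 8/5 at row 1 (s1 leaves); pivot element 5/3.
Divide row 1 by 5/3; eliminate column x_3 from the other rows.
Row 2 update in column x_2: 3 − 0·1 = 3.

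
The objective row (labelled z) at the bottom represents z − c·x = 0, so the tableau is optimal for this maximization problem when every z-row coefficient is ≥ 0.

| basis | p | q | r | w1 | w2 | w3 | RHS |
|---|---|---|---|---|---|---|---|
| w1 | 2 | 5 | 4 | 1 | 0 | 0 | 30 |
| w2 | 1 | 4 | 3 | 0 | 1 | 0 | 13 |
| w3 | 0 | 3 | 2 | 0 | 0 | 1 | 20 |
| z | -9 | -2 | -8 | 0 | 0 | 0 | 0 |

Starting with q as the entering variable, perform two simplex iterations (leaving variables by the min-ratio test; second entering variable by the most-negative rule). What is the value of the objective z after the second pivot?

Ratio test on column q — row 1: 30/5 = 6; row 2: 13/4 = 13/4; row 3: 20/3 = 20/3. Minimum is 13/4 at row 2 (w2 leaves); pivot element 4.
Pivot on row 2; the z-row RHS becomes 0 − (-2)·(13/4) = 13/2.
Next entering variable (most negative z-row entry -17/2): p.
Ratio test on column p — row 1: (55/4)/(3/4) = 55/3; row 2: (13/4)/(1/4) = 13; row 3: entry -3/4 ≤ 0. Minimum is 13 at row 2 (q leaves); pivot element 1/4.
After the second pivot the z-row RHS is 13/2 − (-17/2)·13 = 117.

117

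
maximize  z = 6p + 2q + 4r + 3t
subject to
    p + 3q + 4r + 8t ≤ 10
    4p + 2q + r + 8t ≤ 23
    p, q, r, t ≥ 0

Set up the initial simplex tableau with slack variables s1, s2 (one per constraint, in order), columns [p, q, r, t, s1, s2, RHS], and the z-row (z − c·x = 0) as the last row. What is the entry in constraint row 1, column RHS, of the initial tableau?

The RHS of constraint 1 is b_1 = 10.

10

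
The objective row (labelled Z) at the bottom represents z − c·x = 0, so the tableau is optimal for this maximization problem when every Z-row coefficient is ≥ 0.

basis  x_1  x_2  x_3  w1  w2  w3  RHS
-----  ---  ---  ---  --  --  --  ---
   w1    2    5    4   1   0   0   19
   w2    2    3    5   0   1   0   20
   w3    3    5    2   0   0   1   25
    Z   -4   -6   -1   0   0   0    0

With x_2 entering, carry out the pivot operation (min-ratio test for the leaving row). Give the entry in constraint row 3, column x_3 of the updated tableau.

Ratio test on column x_2 — row 1: 19/5 = 19/5; row 2: 20/3 = 20/3; row 3: 25/5 = 5. Minimum is 19/5 at row 1 (w1 leaves); pivot element 5.
Divide row 1 by 5; eliminate column x_2 from the other rows.
Row 3 update in column x_3: 2 − 5·(4/5) = -2.

-2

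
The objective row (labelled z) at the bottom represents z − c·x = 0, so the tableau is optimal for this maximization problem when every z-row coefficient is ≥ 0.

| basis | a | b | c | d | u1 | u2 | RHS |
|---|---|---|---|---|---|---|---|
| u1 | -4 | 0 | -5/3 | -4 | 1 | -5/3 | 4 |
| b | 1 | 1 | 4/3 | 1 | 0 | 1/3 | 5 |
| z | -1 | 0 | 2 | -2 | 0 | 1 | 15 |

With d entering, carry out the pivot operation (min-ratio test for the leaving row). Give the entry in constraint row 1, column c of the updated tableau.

11/3

Ratio test on column d — row 1: entry -4 ≤ 0; row 2: 5/1 = 5. Minimum is 5 at row 2 (b leaves); pivot element 1.
Divide row 2 by 1; eliminate column d from the other rows.
Row 1 update in column c: -5/3 − (-4)·(4/3) = 11/3.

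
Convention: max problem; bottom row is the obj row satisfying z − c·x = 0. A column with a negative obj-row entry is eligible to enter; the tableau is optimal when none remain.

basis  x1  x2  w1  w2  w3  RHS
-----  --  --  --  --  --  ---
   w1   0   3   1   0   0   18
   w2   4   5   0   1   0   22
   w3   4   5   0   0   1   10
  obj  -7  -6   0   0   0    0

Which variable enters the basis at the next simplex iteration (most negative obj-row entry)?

Negative obj-row entries: x1: -7, x2: -6.
The most negative is -7 in column x1, so x1 enters.

x1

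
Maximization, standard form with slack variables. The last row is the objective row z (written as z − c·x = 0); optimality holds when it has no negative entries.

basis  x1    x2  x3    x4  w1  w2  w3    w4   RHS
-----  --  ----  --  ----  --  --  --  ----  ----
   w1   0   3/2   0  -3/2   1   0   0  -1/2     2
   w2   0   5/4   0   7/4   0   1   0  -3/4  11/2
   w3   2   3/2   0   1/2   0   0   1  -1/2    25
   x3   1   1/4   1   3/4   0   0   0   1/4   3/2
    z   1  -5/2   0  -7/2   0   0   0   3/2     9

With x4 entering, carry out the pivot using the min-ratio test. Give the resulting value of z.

16

Ratio test on column x4 — row 1: entry -3/2 ≤ 0; row 2: (11/2)/(7/4) = 22/7; row 3: 25/(1/2) = 50; row 4: (3/2)/(3/4) = 2. Minimum is 2 at row 4 (x3 leaves); pivot element 3/4.
Pivot on row 4; the z-row RHS becomes 9 − (-7/2)·2 = 16.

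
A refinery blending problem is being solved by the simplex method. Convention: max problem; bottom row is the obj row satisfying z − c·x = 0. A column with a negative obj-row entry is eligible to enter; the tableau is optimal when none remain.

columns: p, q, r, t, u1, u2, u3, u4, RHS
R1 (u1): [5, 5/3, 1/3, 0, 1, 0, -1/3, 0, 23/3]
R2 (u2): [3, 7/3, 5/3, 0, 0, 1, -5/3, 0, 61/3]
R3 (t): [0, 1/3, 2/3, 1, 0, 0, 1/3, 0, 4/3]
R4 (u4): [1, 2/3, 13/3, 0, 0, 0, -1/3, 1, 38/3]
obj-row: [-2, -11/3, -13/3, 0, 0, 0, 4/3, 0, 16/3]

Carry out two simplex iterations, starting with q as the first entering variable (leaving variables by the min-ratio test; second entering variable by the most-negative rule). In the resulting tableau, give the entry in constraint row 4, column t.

-1

Ratio test on column q — row 1: (23/3)/(5/3) = 23/5; row 2: (61/3)/(7/3) = 61/7; row 3: (4/3)/(1/3) = 4; row 4: (38/3)/(2/3) = 19. Minimum is 4 at row 3 (t leaves); pivot element 1/3.
Divide row 3 by 1/3; eliminate column q from the other rows.
Second iteration: most negative obj-row entry is -2 in column p, so p enters.
Ratio test on column p — row 1: 1/5 = 1/5; row 2: 11/3 = 11/3; row 3: entry 0 ≤ 0; row 4: 10/1 = 10. Minimum is 1/5 at row 1 (u1 leaves); pivot element 5.
Divide row 1 by 5; eliminate column p from the other rows.
After both pivots, the entry at constraint row 4, column t is -1.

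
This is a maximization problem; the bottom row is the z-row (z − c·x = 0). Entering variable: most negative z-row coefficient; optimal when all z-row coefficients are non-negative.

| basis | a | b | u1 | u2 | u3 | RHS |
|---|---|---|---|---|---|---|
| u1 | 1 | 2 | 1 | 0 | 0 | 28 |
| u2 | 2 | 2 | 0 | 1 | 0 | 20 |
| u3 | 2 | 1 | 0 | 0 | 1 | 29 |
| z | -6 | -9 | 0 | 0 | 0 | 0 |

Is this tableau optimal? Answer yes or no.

no

The z-row has a negative entry -9 in column b, so it is not optimal.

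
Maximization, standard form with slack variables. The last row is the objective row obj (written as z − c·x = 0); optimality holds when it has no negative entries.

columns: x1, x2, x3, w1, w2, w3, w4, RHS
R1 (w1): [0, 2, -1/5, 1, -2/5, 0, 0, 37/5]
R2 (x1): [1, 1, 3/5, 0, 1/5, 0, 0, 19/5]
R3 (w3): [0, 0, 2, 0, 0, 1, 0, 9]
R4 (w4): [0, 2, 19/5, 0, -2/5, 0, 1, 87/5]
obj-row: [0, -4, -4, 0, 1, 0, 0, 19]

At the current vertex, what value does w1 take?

w1 is basic (row 1); its value is the RHS of that row, 37/5.

37/5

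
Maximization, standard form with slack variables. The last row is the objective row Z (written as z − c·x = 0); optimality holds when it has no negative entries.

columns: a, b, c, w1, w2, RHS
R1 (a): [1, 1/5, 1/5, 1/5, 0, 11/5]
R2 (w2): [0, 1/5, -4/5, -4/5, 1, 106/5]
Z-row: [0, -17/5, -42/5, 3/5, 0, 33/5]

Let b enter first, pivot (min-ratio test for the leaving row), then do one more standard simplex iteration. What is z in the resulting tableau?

99

Ratio test on column b — row 1: (11/5)/(1/5) = 11; row 2: (106/5)/(1/5) = 106. Minimum is 11 at row 1 (a leaves); pivot element 1/5.
Pivot on row 1; the Z-row RHS becomes 33/5 − (-17/5)·11 = 44.
Next entering variable (most negative Z-row entry -5): c.
Ratio test on column c — row 1: 11/1 = 11; row 2: entry -1 ≤ 0. Minimum is 11 at row 1 (b leaves); pivot element 1.
After the second pivot the Z-row RHS is 44 − (-5)·11 = 99.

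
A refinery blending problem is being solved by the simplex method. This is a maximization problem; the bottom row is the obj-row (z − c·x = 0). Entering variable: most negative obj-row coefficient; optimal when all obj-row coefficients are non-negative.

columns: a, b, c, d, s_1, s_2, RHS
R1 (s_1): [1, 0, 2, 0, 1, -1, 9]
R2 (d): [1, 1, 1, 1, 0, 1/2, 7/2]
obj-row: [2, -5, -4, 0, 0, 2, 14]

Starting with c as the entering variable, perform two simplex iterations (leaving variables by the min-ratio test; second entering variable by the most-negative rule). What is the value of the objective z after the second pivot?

Ratio test on column c — row 1: 9/2 = 9/2; row 2: (7/2)/1 = 7/2. Minimum is 7/2 at row 2 (d leaves); pivot element 1.
Pivot on row 2; the obj-row RHS becomes 14 − (-4)·(7/2) = 28.
Next entering variable (most negative obj-row entry -1): b.
Ratio test on column b — row 1: entry -2 ≤ 0; row 2: (7/2)/1 = 7/2. Minimum is 7/2 at row 2 (c leaves); pivot element 1.
After the second pivot the obj-row RHS is 28 − (-1)·(7/2) = 63/2.

63/2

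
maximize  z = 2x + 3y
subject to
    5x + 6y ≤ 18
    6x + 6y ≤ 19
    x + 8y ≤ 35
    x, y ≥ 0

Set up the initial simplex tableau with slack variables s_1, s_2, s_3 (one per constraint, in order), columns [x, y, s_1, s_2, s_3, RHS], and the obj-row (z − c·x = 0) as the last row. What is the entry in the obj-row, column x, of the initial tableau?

The obj-row carries the negated objective coefficients: the x entry is -2.

-2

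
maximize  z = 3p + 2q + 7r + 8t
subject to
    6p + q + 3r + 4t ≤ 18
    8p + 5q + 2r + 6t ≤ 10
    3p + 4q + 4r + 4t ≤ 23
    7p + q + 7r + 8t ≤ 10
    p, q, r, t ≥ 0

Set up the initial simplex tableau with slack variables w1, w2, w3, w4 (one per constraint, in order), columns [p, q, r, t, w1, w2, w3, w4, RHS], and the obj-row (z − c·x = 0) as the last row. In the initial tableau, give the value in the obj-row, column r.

The obj-row carries the negated objective coefficients: the r entry is -7.

-7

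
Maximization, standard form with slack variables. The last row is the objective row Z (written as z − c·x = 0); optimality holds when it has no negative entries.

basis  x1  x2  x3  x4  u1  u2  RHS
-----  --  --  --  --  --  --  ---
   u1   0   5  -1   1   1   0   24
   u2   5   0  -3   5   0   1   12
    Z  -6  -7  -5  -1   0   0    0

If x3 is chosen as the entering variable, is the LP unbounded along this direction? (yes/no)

yes

Every constraint-row entry in column x3 is ≤ 0, so increasing x3 is unbounded.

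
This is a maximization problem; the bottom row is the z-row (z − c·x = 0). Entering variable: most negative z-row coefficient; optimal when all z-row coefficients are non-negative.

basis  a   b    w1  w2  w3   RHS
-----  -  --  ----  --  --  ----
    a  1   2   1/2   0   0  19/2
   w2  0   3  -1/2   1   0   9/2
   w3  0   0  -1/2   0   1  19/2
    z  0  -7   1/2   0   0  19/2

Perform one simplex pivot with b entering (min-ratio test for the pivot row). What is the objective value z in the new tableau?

20

Ratio test on column b — row 1: (19/2)/2 = 19/4; row 2: (9/2)/3 = 3/2; row 3: entry 0 ≤ 0. Minimum is 3/2 at row 2 (w2 leaves); pivot element 3.
Pivot on row 2; the z-row RHS becomes 19/2 − (-7)·(3/2) = 20.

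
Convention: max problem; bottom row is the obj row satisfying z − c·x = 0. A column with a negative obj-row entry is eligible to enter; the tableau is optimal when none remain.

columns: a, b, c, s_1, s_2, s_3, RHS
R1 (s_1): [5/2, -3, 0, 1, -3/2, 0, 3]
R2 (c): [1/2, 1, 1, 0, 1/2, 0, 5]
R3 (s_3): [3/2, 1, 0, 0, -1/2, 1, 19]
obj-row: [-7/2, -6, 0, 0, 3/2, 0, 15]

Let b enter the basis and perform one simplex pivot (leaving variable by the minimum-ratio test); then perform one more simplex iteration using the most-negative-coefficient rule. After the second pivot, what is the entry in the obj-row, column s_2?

9/2

Ratio test on column b — row 1: entry -3 ≤ 0; row 2: 5/1 = 5; row 3: 19/1 = 19. Minimum is 5 at row 2 (c leaves); pivot element 1.
Divide row 2 by 1; eliminate column b from the other rows.
Second iteration: most negative obj-row entry is -1/2 in column a, so a enters.
Ratio test on column a — row 1: 18/4 = 9/2; row 2: 5/(1/2) = 10; row 3: 14/1 = 14. Minimum is 9/2 at row 1 (s_1 leaves); pivot element 4.
Divide row 1 by 4; eliminate column a from the other rows.
After both pivots, the entry at the obj-row, column s_2 is 9/2.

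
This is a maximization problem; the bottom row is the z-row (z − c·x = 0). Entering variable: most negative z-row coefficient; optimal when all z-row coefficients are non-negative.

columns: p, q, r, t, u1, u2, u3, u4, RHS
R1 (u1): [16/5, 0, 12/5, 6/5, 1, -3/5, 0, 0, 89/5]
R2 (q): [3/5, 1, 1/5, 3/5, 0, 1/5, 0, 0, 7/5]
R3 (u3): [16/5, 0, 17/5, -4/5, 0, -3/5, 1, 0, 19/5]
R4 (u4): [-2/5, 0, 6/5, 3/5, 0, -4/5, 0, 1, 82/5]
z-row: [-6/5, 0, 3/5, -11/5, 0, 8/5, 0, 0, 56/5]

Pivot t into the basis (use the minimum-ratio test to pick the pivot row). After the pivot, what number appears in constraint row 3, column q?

4/3

Ratio test on column t — row 1: (89/5)/(6/5) = 89/6; row 2: (7/5)/(3/5) = 7/3; row 3: entry -4/5 ≤ 0; row 4: (82/5)/(3/5) = 82/3. Minimum is 7/3 at row 2 (q leaves); pivot element 3/5.
Divide row 2 by 3/5; eliminate column t from the other rows.
Row 3 update in column q: 0 − (-4/5)·(5/3) = 4/3.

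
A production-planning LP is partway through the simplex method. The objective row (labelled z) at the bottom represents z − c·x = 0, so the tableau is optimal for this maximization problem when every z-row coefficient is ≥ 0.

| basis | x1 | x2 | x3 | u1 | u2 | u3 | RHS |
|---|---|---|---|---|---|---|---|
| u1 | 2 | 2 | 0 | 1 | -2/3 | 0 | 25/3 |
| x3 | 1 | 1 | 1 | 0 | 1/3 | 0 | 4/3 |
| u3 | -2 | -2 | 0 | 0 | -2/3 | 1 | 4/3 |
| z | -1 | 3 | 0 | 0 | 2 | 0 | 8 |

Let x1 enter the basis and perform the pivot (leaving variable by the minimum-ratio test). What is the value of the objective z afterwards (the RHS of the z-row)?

Ratio test on column x1 — row 1: (25/3)/2 = 25/6; row 2: (4/3)/1 = 4/3; row 3: entry -2 ≤ 0. Minimum is 4/3 at row 2 (x3 leaves); pivot element 1.
Pivot on row 2; the z-row RHS becomes 8 − (-1)·(4/3) = 28/3.

28/3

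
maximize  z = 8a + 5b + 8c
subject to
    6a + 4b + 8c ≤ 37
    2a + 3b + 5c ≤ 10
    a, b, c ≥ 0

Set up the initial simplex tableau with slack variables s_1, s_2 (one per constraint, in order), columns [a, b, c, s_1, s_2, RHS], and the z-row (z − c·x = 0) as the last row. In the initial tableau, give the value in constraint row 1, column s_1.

Slack s_1 belongs to constraint 1; its column is the unit vector e_1, so the entry in row 1 is 1.

1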